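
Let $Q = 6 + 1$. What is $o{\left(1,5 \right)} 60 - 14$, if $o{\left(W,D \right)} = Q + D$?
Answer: $706$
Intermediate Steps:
$Q = 7$
$o{\left(W,D \right)} = 7 + D$
$o{\left(1,5 \right)} 60 - 14 = \left(7 + 5\right) 60 - 14 = 12 \cdot 60 - 14 = 720 - 14 = 706$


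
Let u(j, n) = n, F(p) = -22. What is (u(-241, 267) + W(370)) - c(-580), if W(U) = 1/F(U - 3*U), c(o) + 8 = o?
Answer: 18809/22 ≈ 854.95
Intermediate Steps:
c(o) = -8 + o
W(U) = -1/22 (W(U) = 1/(-22) = -1/22)
(u(-241, 267) + W(370)) - c(-580) = (267 - 1/22) - (-8 - 580) = 5873/22 - 1*(-588) = 5873/22 + 588 = 18809/22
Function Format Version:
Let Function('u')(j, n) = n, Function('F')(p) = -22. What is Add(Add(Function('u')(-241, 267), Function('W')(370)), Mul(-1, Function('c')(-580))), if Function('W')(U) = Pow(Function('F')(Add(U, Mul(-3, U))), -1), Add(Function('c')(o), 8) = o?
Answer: Rational(18809, 22) ≈ 854.95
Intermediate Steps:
Function('c')(o) = Add(-8, o)
Function('W')(U) = Rational(-1, 22) (Function('W')(U) = Pow(-22, -1) = Rational(-1, 22))
Add(Add(Function('u')(-241, 267), Function('W')(370)), Mul(-1, Function('c')(-580))) = Add(Add(267, Rational(-1, 22)), Mul(-1, Add(-8, -580))) = Add(Rational(5873, 22), Mul(-1, -588)) = Add(Rational(5873, 22), 588) = Rational(18809, 22)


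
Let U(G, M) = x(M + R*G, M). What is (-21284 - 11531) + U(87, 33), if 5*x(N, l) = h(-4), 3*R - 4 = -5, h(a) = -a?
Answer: -164071/5 ≈ -32814.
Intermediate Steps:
R = -⅓ (R = 4/3 + (⅓)*(-5) = 4/3 - 5/3 = -⅓ ≈ -0.33333)
x(N, l) = ⅘ (x(N, l) = (-1*(-4))/5 = (⅕)*4 = ⅘)
U(G, M) = ⅘
(-21284 - 11531) + U(87, 33) = (-21284 - 11531) + ⅘ = -32815 + ⅘ = -164071/5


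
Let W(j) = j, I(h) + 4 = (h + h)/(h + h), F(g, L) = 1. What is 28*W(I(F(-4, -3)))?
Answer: -84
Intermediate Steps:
I(h) = -3 (I(h) = -4 + (h + h)/(h + h) = -4 + (2*h)/((2*h)) = -4 + (2*h)*(1/(2*h)) = -4 + 1 = -3)
28*W(I(F(-4, -3))) = 28*(-3) = -84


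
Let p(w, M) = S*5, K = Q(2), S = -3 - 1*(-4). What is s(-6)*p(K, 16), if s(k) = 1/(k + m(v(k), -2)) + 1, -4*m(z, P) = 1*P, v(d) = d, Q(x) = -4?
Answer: 45/11 ≈ 4.0909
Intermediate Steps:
S = 1 (S = -3 + 4 = 1)
m(z, P) = -P/4
K = -4
p(w, M) = 5 (p(w, M) = 1*5 = 5)
s(k) = 1 + 1/(1/2 + k) (s(k) = 1/(k - 1/4*(-2)) + 1 = 1/(k + 1/2) + 1 = 1/(1/2 + k) + 1 = 1 + 1/(1/2 + k))
s(-6)*p(K, 16) = ((3 + 2*(-6))/(1 + 2*(-6)))*5 = ((3 - 12)/(1 - 12))*5 = (-9/(-11))*5 = -1/11*(-9)*5 = (9/11)*5 = 45/11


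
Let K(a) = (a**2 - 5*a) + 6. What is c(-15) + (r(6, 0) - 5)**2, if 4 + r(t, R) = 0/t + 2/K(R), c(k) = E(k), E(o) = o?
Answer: 541/9 ≈ 60.111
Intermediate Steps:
K(a) = 6 + a**2 - 5*a
c(k) = k
r(t, R) = -4 + 2/(6 + R**2 - 5*R) (r(t, R) = -4 + (0/t + 2/(6 + R**2 - 5*R)) = -4 + (0 + 2/(6 + R**2 - 5*R)) = -4 + 2/(6 + R**2 - 5*R))
c(-15) + (r(6, 0) - 5)**2 = -15 + (2*(-11 - 2*0**2 + 10*0)/(6 + 0**2 - 5*0) - 5)**2 = -15 + (2*(-11 - 2*0 + 0)/(6 + 0 + 0) - 5)**2 = -15 + (2*(-11 + 0 + 0)/6 - 5)**2 = -15 + (2*(1/6)*(-11) - 5)**2 = -15 + (-11/3 - 5)**2 = -15 + (-26/3)**2 = -15 + 676/9 = 541/9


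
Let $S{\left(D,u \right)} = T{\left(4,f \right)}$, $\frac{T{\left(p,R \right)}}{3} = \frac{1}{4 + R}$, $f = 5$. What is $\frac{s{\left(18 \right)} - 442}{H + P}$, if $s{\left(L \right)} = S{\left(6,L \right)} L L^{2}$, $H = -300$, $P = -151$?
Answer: $- \frac{1502}{451} \approx -3.3304$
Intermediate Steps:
$T{\left(p,R \right)} = \frac{3}{4 + R}$
$S{\left(D,u \right)} = \frac{1}{3}$ ($S{\left(D,u \right)} = \frac{3}{4 + 5} = \frac{3}{9} = 3 \cdot \frac{1}{9} = \frac{1}{3}$)
$s{\left(L \right)} = \frac{L^{3}}{3}$ ($s{\left(L \right)} = \frac{L}{3} L^{2} = \frac{L^{3}}{3}$)
$\frac{s{\left(18 \right)} - 442}{H + P} = \frac{\frac{18^{3}}{3} - 442}{-300 - 151} = \frac{\frac{1}{3} \cdot 5832 - 442}{-451} = \left(1944 - 442\right) \left(- \frac{1}{451}\right) = 1502 \left(- \frac{1}{451}\right) = - \frac{1502}{451}$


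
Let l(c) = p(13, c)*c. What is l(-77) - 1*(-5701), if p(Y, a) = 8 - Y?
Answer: 6086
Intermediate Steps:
l(c) = -5*c (l(c) = (8 - 1*13)*c = (8 - 13)*c = -5*c)
l(-77) - 1*(-5701) = -5*(-77) - 1*(-5701) = 385 + 5701 = 6086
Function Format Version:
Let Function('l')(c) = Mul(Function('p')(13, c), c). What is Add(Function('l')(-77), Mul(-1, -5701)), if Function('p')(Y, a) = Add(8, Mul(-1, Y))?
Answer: 6086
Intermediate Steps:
Function('l')(c) = Mul(-5, c) (Function('l')(c) = Mul(Add(8, Mul(-1, 13)), c) = Mul(Add(8, -13), c) = Mul(-5, c))
Add(Function('l')(-77), Mul(-1, -5701)) = Add(Mul(-5, -77), Mul(-1, -5701)) = Add(385, 5701) = 6086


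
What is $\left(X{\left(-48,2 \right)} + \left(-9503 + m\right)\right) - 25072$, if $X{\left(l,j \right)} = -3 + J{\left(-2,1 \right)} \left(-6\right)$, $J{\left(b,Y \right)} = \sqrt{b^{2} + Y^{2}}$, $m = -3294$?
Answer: $-37872 - 6 \sqrt{5} \approx -37885.0$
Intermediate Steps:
$J{\left(b,Y \right)} = \sqrt{Y^{2} + b^{2}}$
$X{\left(l,j \right)} = -3 - 6 \sqrt{5}$ ($X{\left(l,j \right)} = -3 + \sqrt{1^{2} + \left(-2\right)^{2}} \left(-6\right) = -3 + \sqrt{1 + 4} \left(-6\right) = -3 + \sqrt{5} \left(-6\right) = -3 - 6 \sqrt{5}$)
$\left(X{\left(-48,2 \right)} + \left(-9503 + m\right)\right) - 25072 = \left(\left(-3 - 6 \sqrt{5}\right) - 12797\right) - 25072 = \left(-12800 - 6 \sqrt{5}\right) - 25072 = -37872 - 6 \sqrt{5}$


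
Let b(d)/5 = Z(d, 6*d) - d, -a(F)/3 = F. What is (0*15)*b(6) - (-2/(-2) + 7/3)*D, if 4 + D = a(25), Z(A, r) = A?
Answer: 790/3 ≈ 263.33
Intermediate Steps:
a(F) = -3*F
D = -79 (D = -4 - 3*25 = -4 - 75 = -79)
b(d) = 0 (b(d) = 5*(d - d) = 5*0 = 0)
(0*15)*b(6) - (-2/(-2) + 7/3)*D = (0*15)*0 - (-2/(-2) + 7/3)*(-79) = 0*0 - (-2*(-½) + 7*(⅓))*(-79) = 0 - (1 + 7/3)*(-79) = 0 - 10*(-79)/3 = 0 - 1*(-790/3) = 0 + 790/3 = 790/3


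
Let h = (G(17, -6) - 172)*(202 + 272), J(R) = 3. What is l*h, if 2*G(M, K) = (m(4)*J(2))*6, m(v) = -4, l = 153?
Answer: -15084576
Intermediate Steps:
G(M, K) = -36 (G(M, K) = (-4*3*6)/2 = (-12*6)/2 = (1/2)*(-72) = -36)
h = -98592 (h = (-36 - 172)*(202 + 272) = -208*474 = -98592)
l*h = 153*(-98592) = -15084576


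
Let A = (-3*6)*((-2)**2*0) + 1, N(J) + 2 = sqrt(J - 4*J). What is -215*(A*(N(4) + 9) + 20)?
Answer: -5805 - 430*I*sqrt(3) ≈ -5805.0 - 744.78*I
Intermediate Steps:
N(J) = -2 + sqrt(3)*sqrt(-J) (N(J) = -2 + sqrt(J - 4*J) = -2 + sqrt(-3*J) = -2 + sqrt(3)*sqrt(-J))
A = 1 (A = -72*0 + 1 = -18*0 + 1 = 0 + 1 = 1)
-215*(A*(N(4) + 9) + 20) = -215*(1*((-2 + sqrt(3)*sqrt(-1*4)) + 9) + 20) = -215*(1*((-2 + sqrt(3)*sqrt(-4)) + 9) + 20) = -215*(1*((-2 + sqrt(3)*(2*I)) + 9) + 20) = -215*(1*((-2 + 2*I*sqrt(3)) + 9) + 20) = -215*(1*(7 + 2*I*sqrt(3)) + 20) = -215*((7 + 2*I*sqrt(3)) + 20) = -215*(27 + 2*I*sqrt(3)) = -5805 - 430*I*sqrt(3)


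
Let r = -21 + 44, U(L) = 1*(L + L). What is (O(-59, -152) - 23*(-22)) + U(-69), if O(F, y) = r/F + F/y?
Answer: 3300209/8968 ≈ 368.00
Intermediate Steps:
U(L) = 2*L (U(L) = 1*(2*L) = 2*L)
r = 23
O(F, y) = 23/F + F/y
(O(-59, -152) - 23*(-22)) + U(-69) = ((23/(-59) - 59/(-152)) - 23*(-22)) + 2*(-69) = ((23*(-1/59) - 59*(-1/152)) + 506) - 138 = ((-23/59 + 59/152) + 506) - 138 = (-15/8968 + 506) - 138 = 4537793/8968 - 138 = 3300209/8968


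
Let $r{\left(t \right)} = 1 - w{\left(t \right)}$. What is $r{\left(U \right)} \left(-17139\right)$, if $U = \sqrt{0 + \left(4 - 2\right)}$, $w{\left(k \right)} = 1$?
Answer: $0$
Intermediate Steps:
$U = \sqrt{2}$ ($U = \sqrt{0 + \left(4 - 2\right)} = \sqrt{0 + 2} = \sqrt{2} \approx 1.4142$)
$r{\left(t \right)} = 0$ ($r{\left(t \right)} = 1 - 1 = 0$)
$r{\left(U \right)} \left(-17139\right) = 0 \left(-17139\right) = 0$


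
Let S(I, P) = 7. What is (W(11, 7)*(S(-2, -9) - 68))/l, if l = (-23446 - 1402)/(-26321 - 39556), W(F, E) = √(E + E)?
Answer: -4018497*√14/24848 ≈ -605.11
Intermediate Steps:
W(F, E) = √2*√E (W(F, E) = √(2*E) = √2*√E)
l = 24848/65877 (l = -24848/(-65877) = -24848*(-1/65877) = 24848/65877 ≈ 0.37719)
(W(11, 7)*(S(-2, -9) - 68))/l = ((√2*√7)*(7 - 68))/(24848/65877) = (√14*(-61))*(65877/24848) = -61*√14*(65877/24848) = -4018497*√14/24848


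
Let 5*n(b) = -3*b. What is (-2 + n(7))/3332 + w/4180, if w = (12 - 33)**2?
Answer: 180437/1740970 ≈ 0.10364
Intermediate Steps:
w = 441 (w = (-21)**2 = 441)
n(b) = -3*b/5 (n(b) = (-3*b)/5 = -3*b/5)
(-2 + n(7))/3332 + w/4180 = (-2 - 3/5*7)/3332 + 441/4180 = (-2 - 21/5)*(1/3332) + 441*(1/4180) = -31/5*1/3332 + 441/4180 = -31/16660 + 441/4180 = 180437/1740970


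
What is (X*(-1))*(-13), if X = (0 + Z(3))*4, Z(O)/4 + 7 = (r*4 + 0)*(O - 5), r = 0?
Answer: -1456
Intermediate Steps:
Z(O) = -28 (Z(O) = -28 + 4*((0*4 + 0)*(O - 5)) = -28 + 4*((0 + 0)*(-5 + O)) = -28 + 4*(0*(-5 + O)) = -28 + 4*0 = -28 + 0 = -28)
X = -112 (X = (0 - 28)*4 = -28*4 = -112)
(X*(-1))*(-13) = -112*(-1)*(-13) = 112*(-13) = -1456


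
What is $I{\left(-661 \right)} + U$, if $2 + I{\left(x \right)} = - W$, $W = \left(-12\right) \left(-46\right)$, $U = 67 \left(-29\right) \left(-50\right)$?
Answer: $96596$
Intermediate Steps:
$U = 97150$ ($U = \left(-1943\right) \left(-50\right) = 97150$)
$W = 552$
$I{\left(x \right)} = -554$ ($I{\left(x \right)} = -2 - 552 = -554$)
$I{\left(-661 \right)} + U = -554 + 97150 = 96596$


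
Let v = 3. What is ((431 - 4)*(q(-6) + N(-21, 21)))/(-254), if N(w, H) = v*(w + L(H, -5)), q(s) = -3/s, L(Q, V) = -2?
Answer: 58499/508 ≈ 115.16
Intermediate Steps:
N(w, H) = -6 + 3*w (N(w, H) = 3*(w - 2) = 3*(-2 + w) = -6 + 3*w)
((431 - 4)*(q(-6) + N(-21, 21)))/(-254) = ((431 - 4)*(-3/(-6) + (-6 + 3*(-21))))/(-254) = (427*(-3*(-⅙) + (-6 - 63)))*(-1/254) = (427*(½ - 69))*(-1/254) = (427*(-137/2))*(-1/254) = -58499/2*(-1/254) = 58499/508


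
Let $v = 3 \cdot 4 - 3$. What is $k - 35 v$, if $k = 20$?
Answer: $-295$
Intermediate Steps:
$v = 9$ ($v = 12 - 3 = 9$)
$k - 35 v = 20 - 315 = -295$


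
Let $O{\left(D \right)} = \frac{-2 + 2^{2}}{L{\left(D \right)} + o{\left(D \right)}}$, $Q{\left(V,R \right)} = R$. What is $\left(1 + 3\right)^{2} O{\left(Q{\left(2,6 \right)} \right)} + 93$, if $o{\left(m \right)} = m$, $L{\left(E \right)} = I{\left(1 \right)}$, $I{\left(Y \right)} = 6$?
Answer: $\frac{287}{3} \approx 95.667$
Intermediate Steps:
$L{\left(E \right)} = 6$
$O{\left(D \right)} = \frac{2}{6 + D}$ ($O{\left(D \right)} = \frac{-2 + 2^{2}}{6 + D} = \frac{-2 + 4}{6 + D} = \frac{2}{6 + D}$)
$\left(1 + 3\right)^{2} O{\left(Q{\left(2,6 \right)} \right)} + 93 = \left(1 + 3\right)^{2} \frac{2}{6 + 6} + 93 = 4^{2} \cdot \frac{2}{12} + 93 = 16 \cdot 2 \cdot \frac{1}{12} + 93 = 16 \cdot \frac{1}{6} + 93 = \frac{8}{3} + 93 = \frac{287}{3}$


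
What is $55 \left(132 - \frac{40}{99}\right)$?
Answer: $\frac{65140}{9} \approx 7237.8$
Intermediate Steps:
$55 \left(132 - \frac{40}{99}\right) = 55 \cdot \frac{13028}{99} = \frac{65140}{9}$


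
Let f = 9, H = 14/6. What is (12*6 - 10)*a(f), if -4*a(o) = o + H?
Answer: -527/3 ≈ -175.67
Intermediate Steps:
H = 7/3 (H = 14*(1/6) = 7/3 ≈ 2.3333)
a(o) = -7/12 - o/4 (a(o) = -(o + 7/3)/4 = -(7/3 + o)/4 = -7/12 - o/4)
(12*6 - 10)*a(f) = (12*6 - 10)*(-7/12 - 1/4*9) = (72 - 10)*(-7/12 - 9/4) = 62*(-17/6) = -527/3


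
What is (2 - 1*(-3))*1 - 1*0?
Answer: 5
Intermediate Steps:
(2 - 1*(-3))*1 - 1*0 = (2 + 3)*1 + 0 = 5*1 + 0 = 5 + 0 = 5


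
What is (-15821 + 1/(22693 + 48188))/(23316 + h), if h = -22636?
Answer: -56070415/2409954 ≈ -23.266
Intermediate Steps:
(-15821 + 1/(22693 + 48188))/(23316 + h) = (-15821 + 1/(22693 + 48188))/(23316 - 22636) = (-15821 + 1/70881)/680 = (-15821 + 1/70881)*(1/680) = -1121408300/70881*1/680 = -56070415/2409954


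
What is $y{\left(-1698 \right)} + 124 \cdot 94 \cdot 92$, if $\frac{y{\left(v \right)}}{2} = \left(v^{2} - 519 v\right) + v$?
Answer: $8597888$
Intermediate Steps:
$y{\left(v \right)} = - 1036 v + 2 v^{2}$ ($y{\left(v \right)} = 2 \left(\left(v^{2} - 519 v\right) + v\right) = 2 \left(v^{2} - 518 v\right) = - 1036 v + 2 v^{2}$)
$y{\left(-1698 \right)} + 124 \cdot 94 \cdot 92 = 2 \left(-1698\right) \left(-518 - 1698\right) + 124 \cdot 94 \cdot 92 = 2 \left(-1698\right) \left(-2216\right) + 11656 \cdot 92 = 7525536 + 1072352 = 8597888$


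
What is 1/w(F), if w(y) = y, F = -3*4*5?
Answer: -1/60 ≈ -0.016667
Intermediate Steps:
F = -60 (F = -12*5 = -60)
1/w(F) = 1/(-60) = -1/60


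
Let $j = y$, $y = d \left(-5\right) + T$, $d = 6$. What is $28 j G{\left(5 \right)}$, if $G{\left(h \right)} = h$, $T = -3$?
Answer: $-4620$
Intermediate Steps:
$y = -33$ ($y = 6 \left(-5\right) - 3 = -30 - 3 = -33$)
$j = -33$
$28 j G{\left(5 \right)} = 28 \left(-33\right) 5 = \left(-924\right) 5 = -4620$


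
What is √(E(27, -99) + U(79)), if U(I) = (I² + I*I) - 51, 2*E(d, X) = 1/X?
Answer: √54149414/66 ≈ 111.49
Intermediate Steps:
E(d, X) = 1/(2*X)
U(I) = -51 + 2*I² (U(I) = (I² + I²) - 51 = 2*I² - 51 = -51 + 2*I²)
√(E(27, -99) + U(79)) = √((½)/(-99) + (-51 + 2*79²)) = √((½)*(-1/99) + (-51 + 2*6241)) = √(-1/198 + (-51 + 12482)) = √(-1/198 + 12431) = √(2461337/198) = √54149414/66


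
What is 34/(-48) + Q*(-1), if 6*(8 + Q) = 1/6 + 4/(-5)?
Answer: 2663/360 ≈ 7.3972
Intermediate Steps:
Q = -1459/180 (Q = -8 + (1/6 + 4/(-5))/6 = -8 + (1*(⅙) + 4*(-⅕))/6 = -8 + (⅙ - ⅘)/6 = -8 + (⅙)*(-19/30) = -8 - 19/180 = -1459/180 ≈ -8.1056)
34/(-48) + Q*(-1) = 34/(-48) - 1459/180*(-1) = 34*(-1/48) + 1459/180 = -17/24 + 1459/180 = 2663/360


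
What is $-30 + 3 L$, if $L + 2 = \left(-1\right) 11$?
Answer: $-69$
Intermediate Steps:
$L = -13$ ($L = -2 - 11 = -13$)
$-30 + 3 L = -30 + 3 \left(-13\right) = -30 - 39 = -69$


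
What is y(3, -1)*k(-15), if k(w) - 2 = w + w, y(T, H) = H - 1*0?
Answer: 28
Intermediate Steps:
y(T, H) = H (y(T, H) = H + 0 = H)
k(w) = 2 + 2*w (k(w) = 2 + (w + w) = 2 + 2*w)
y(3, -1)*k(-15) = -(2 + 2*(-15)) = -(2 - 30) = -1*(-28) = 28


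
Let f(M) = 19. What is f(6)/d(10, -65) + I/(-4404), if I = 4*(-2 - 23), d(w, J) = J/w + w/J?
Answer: -539569/190473 ≈ -2.8328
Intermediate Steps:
I = -100 (I = 4*(-25) = -100)
f(6)/d(10, -65) + I/(-4404) = 19/(-65/10 + 10/(-65)) - 100/(-4404) = 19/(-65*1/10 + 10*(-1/65)) - 100*(-1/4404) = 19/(-13/2 - 2/13) + 25/1101 = 19/(-173/26) + 25/1101 = 19*(-26/173) + 25/1101 = -494/173 + 25/1101 = -539569/190473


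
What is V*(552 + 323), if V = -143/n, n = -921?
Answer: 125125/921 ≈ 135.86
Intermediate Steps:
V = 143/921 (V = -143/(-921) = -143*(-1/921) = 143/921 ≈ 0.15527)
V*(552 + 323) = 143*(552 + 323)/921 = (143/921)*875 = 125125/921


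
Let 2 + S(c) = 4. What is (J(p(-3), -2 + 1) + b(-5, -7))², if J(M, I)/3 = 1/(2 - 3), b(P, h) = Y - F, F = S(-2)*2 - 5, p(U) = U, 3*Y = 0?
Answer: 4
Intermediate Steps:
Y = 0 (Y = (⅓)*0 = 0)
S(c) = 2 (S(c) = -2 + 4 = 2)
F = -1 (F = 2*2 - 5 = 4 - 5 = -1)
b(P, h) = 1 (b(P, h) = 0 - 1*(-1) = 0 + 1 = 1)
J(M, I) = -3 (J(M, I) = 3/(2 - 3) = 3/(-1) = 3*(-1) = -3)
(J(p(-3), -2 + 1) + b(-5, -7))² = (-3 + 1)² = (-2)² = 4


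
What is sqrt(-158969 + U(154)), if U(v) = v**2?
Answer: I*sqrt(135253) ≈ 367.77*I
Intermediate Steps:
sqrt(-158969 + U(154)) = sqrt(-158969 + 154**2) = sqrt(-158969 + 23716) = sqrt(-135253) = I*sqrt(135253)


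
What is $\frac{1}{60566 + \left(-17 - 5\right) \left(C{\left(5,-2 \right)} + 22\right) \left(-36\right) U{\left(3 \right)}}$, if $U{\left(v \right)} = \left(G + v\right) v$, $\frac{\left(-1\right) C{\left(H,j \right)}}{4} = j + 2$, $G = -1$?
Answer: $\frac{1}{165110} \approx 6.0566 \cdot 10^{-6}$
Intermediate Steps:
$C{\left(H,j \right)} = -8 - 4 j$ ($C{\left(H,j \right)} = - 4 \left(j + 2\right) = - 4 \left(2 + j\right) = -8 - 4 j$)
$U{\left(v \right)} = v \left(-1 + v\right)$ ($U{\left(v \right)} = \left(-1 + v\right) v = v \left(-1 + v\right)$)
$\frac{1}{60566 + \left(-17 - 5\right) \left(C{\left(5,-2 \right)} + 22\right) \left(-36\right) U{\left(3 \right)}} = \frac{1}{60566 + \left(-17 - 5\right) \left(\left(-8 - -8\right) + 22\right) \left(-36\right) 3 \left(-1 + 3\right)} = \frac{1}{60566 + - 22 \left(\left(-8 + 8\right) + 22\right) \left(-36\right) 3 \cdot 2} = \frac{1}{60566 + - 22 \left(0 + 22\right) \left(-36\right) 6} = \frac{1}{60566 + \left(-22\right) 22 \left(-36\right) 6} = \frac{1}{60566 + \left(-484\right) \left(-36\right) 6} = \frac{1}{60566 + 17424 \cdot 6} = \frac{1}{60566 + 104544} = \frac{1}{165110}$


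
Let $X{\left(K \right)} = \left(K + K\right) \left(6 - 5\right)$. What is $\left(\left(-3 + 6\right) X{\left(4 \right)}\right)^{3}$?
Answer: $13824$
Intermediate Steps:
$X{\left(K \right)} = 2 K$ ($X{\left(K \right)} = 2 K 1 = 2 K$)
$\left(\left(-3 + 6\right) X{\left(4 \right)}\right)^{3} = \left(\left(-3 + 6\right) 2 \cdot 4\right)^{3} = \left(3 \cdot 8\right)^{3} = 24^{3} = 13824$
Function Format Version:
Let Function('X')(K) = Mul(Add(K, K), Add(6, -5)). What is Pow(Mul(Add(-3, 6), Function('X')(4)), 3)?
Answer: 13824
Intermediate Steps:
Function('X')(K) = Mul(2, K) (Function('X')(K) = Mul(Mul(2, K), 1) = Mul(2, K))
Pow(Mul(Add(-3, 6), Function('X')(4)), 3) = Pow(Mul(Add(-3, 6), Mul(2, 4)), 3) = Pow(Mul(3, 8), 3) = Pow(24, 3) = 13824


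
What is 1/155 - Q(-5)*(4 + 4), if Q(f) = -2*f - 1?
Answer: -11159/155 ≈ -71.994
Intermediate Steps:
Q(f) = -1 - 2*f
1/155 - Q(-5)*(4 + 4) = 1/155 - (-1 - 2*(-5))*(4 + 4) = 1/155 - (-1 + 10)*8 = 1/155 - 9*8 = 1/155 - 1*72 = 1/155 - 72 = -11159/155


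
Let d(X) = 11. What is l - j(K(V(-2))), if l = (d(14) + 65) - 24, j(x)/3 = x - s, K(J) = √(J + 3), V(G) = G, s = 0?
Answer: 49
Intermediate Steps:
K(J) = √(3 + J)
j(x) = 3*x (j(x) = 3*(x - 1*0) = 3*(x + 0) = 3*x)
l = 52 (l = (11 + 65) - 24 = 76 - 24 = 52)
l - j(K(V(-2))) = 52 - 3*√(3 - 2) = 52 - 3*√1 = 52 - 3 = 49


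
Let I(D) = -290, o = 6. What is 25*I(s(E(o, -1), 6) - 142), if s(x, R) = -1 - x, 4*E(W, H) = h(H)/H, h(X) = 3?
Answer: -7250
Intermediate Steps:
E(W, H) = 3/(4*H) (E(W, H) = (3/H)/4 = 3/(4*H))
25*I(s(E(o, -1), 6) - 142) = 25*(-290) = -7250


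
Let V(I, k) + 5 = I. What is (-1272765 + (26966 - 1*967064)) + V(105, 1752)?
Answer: -2212763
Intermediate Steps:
V(I, k) = -5 + I
(-1272765 + (26966 - 1*967064)) + V(105, 1752) = (-1272765 + (26966 - 1*967064)) + (-5 + 105) = (-1272765 + (26966 - 967064)) + 100 = (-1272765 - 940098) + 100 = -2212863 + 100 = -2212763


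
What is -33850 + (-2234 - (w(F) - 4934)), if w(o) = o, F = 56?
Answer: -31206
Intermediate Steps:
-33850 + (-2234 - (w(F) - 4934)) = -33850 + (-2234 - (56 - 4934)) = -33850 + (-2234 - 1*(-4878)) = -33850 + (-2234 + 4878) = -33850 + 2644 = -31206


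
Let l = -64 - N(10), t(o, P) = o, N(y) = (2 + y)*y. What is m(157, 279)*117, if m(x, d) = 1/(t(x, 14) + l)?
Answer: -13/3 ≈ -4.3333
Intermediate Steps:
N(y) = y*(2 + y)
l = -184 (l = -64 - 10*(2 + 10) = -64 - 10*12 = -64 - 1*120 = -64 - 120 = -184)
m(x, d) = 1/(-184 + x) (m(x, d) = 1/(x - 184) = 1/(-184 + x))
m(157, 279)*117 = 117/(-184 + 157) = 117/(-27) = -1/27*117 = -13/3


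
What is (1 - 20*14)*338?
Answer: -94302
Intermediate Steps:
(1 - 20*14)*338 = (1 - 280)*338 = -279*338 = -94302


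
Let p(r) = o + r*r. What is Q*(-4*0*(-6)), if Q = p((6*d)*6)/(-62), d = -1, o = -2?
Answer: 0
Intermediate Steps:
p(r) = -2 + r² (p(r) = -2 + r*r = -2 + r²)
Q = -647/31 (Q = (-2 + ((6*(-1))*6)²)/(-62) = (-2 + (-6*6)²)*(-1/62) = (-2 + (-36)²)*(-1/62) = (-2 + 1296)*(-1/62) = 1294*(-1/62) = -647/31 ≈ -20.871)
Q*(-4*0*(-6)) = -647*(-4*0)*(-6)/31 = -0*(-6) = -647/31*0 = 0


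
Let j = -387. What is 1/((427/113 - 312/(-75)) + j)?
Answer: -2825/1070848 ≈ -0.0026381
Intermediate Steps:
1/((427/113 - 312/(-75)) + j) = 1/((427/113 - 312/(-75)) - 387) = 1/((427*(1/113) - 312*(-1/75)) - 387) = 1/((427/113 + 104/25) - 387) = 1/(22427/2825 - 387) = 1/(-1070848/2825) = -2825/1070848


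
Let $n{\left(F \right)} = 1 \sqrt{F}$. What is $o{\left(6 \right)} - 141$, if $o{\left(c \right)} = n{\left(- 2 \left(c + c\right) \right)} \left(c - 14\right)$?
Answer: $-141 - 16 i \sqrt{6} \approx -141.0 - 39.192 i$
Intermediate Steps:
$n{\left(F \right)} = \sqrt{F}$
$o{\left(c \right)} = 2 \sqrt{- c} \left(-14 + c\right)$ ($o{\left(c \right)} = \sqrt{- 2 \left(c + c\right)} \left(c - 14\right) = \sqrt{- 2 \cdot 2 c} \left(-14 + c\right) = \sqrt{- 4 c} \left(-14 + c\right) = 2 \sqrt{- c} \left(-14 + c\right)$)
$o{\left(6 \right)} - 141 = 2 \sqrt{\left(-1\right) 6} \left(-14 + 6\right) - 141 = 2 \sqrt{-6} \left(-8\right) - 141 = 2 i \sqrt{6} \left(-8\right) - 141 = - 16 i \sqrt{6} - 141 = -141 - 16 i \sqrt{6}$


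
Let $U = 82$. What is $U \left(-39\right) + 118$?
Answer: $-3080$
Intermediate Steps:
$U \left(-39\right) + 118 = 82 \left(-39\right) + 118 = -3198 + 118 = -3080$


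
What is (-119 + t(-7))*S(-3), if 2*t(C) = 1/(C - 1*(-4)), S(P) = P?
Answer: 715/2 ≈ 357.50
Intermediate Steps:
t(C) = 1/(2*(4 + C)) (t(C) = 1/(2*(C - 1*(-4))) = 1/(2*(C + 4)) = 1/(2*(4 + C)))
(-119 + t(-7))*S(-3) = (-119 + 1/(2*(4 - 7)))*(-3) = (-119 + (½)/(-3))*(-3) = (-119 + (½)*(-⅓))*(-3) = (-119 - ⅙)*(-3) = -715/6*(-3) = 715/2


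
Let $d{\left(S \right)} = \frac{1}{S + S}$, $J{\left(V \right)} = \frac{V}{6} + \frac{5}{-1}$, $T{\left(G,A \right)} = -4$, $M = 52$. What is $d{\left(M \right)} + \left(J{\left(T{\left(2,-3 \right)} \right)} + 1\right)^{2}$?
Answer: $\frac{20393}{936} \approx 21.787$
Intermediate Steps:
$J{\left(V \right)} = -5 + \frac{V}{6}$ ($J{\left(V \right)} = V \frac{1}{6} + 5 \left(-1\right) = \frac{V}{6} - 5 = -5 + \frac{V}{6}$)
$d{\left(S \right)} = \frac{1}{2 S}$
$d{\left(M \right)} + \left(J{\left(T{\left(2,-3 \right)} \right)} + 1\right)^{2} = \frac{1}{2 \cdot 52} + \left(\left(-5 + \frac{1}{6} \left(-4\right)\right) + 1\right)^{2} = \frac{1}{2} \cdot \frac{1}{52} + \left(\left(-5 - \frac{2}{3}\right) + 1\right)^{2} = \frac{1}{104} + \left(- \frac{17}{3} + 1\right)^{2} = \frac{1}{104} + \left(- \frac{14}{3}\right)^{2} = \frac{1}{104} + \frac{196}{9} = \frac{20393}{936}$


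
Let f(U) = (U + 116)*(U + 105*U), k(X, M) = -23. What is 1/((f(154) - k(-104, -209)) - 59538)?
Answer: 1/4347965 ≈ 2.2999e-7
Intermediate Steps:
f(U) = 106*U*(116 + U) (f(U) = (116 + U)*(106*U) = 106*U*(116 + U))
1/((f(154) - k(-104, -209)) - 59538) = 1/((106*154*(116 + 154) - 1*(-23)) - 59538) = 1/((106*154*270 + 23) - 59538) = 1/((4407480 + 23) - 59538) = 1/(4407503 - 59538) = 1/4347965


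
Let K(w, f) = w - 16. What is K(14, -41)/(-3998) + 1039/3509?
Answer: 2080470/7014491 ≈ 0.29660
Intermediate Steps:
K(w, f) = -16 + w
K(14, -41)/(-3998) + 1039/3509 = (-16 + 14)/(-3998) + 1039/3509 = -2*(-1/3998) + 1039*(1/3509) = 1/1999 + 1039/3509 = 2080470/7014491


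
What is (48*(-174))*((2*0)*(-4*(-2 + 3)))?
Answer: 0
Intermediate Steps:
(48*(-174))*((2*0)*(-4*(-2 + 3))) = -0*(-4*1) = -0*(-4) = -8352*0 = 0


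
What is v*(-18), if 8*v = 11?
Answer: -99/4 ≈ -24.750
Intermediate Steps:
v = 11/8 (v = (⅛)*11 = 11/8 ≈ 1.3750)
v*(-18) = (11/8)*(-18) = -99/4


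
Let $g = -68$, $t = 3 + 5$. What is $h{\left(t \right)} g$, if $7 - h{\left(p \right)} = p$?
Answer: $68$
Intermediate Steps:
$t = 8$
$h{\left(p \right)} = 7 - p$
$h{\left(t \right)} g = \left(7 - 8\right) \left(-68\right) = \left(-1\right) \left(-68\right) = 68$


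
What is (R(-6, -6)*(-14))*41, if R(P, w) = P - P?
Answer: 0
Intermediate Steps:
R(P, w) = 0
(R(-6, -6)*(-14))*41 = (0*(-14))*41 = 0*41 = 0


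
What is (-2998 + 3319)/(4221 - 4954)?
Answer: -321/733 ≈ -0.43793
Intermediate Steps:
(-2998 + 3319)/(4221 - 4954) = 321/(-733) = 321*(-1/733) = -321/733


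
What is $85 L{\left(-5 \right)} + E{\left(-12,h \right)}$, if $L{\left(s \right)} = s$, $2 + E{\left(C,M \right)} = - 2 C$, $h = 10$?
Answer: $-403$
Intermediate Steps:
$E{\left(C,M \right)} = -2 - 2 C$
$85 L{\left(-5 \right)} + E{\left(-12,h \right)} = 85 \left(-5\right) - -22 = -425 + \left(-2 + 24\right) = -425 + 22 = -403$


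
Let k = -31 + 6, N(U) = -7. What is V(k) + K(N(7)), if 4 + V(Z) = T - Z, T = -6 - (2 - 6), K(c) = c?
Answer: 12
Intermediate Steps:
T = -2 (T = -6 - 1*(-4) = -6 + 4 = -2)
k = -25
V(Z) = -6 - Z (V(Z) = -4 + (-2 - Z) = -6 - Z)
V(k) + K(N(7)) = (-6 - 1*(-25)) - 7 = (-6 + 25) - 7 = 19 - 7 = 12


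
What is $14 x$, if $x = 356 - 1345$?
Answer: $-13846$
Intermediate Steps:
$x = -989$
$14 x = 14 \left(-989\right) = -13846$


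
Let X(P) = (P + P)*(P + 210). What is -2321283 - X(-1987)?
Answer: -9383081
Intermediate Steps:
X(P) = 2*P*(210 + P) (X(P) = (2*P)*(210 + P) = 2*P*(210 + P))
-2321283 - X(-1987) = -2321283 - 2*(-1987)*(210 - 1987) = -2321283 - 2*(-1987)*(-1777) = -2321283 - 1*7061798 = -2321283 - 7061798 = -9383081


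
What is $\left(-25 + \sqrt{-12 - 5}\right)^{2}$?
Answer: $\left(25 - i \sqrt{17}\right)^{2} \approx 608.0 - 206.16 i$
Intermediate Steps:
$\left(-25 + \sqrt{-12 - 5}\right)^{2} = \left(-25 + \sqrt{-17}\right)^{2} = \left(-25 + i \sqrt{17}\right)^{2}$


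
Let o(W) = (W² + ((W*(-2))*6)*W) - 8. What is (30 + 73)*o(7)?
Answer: -56341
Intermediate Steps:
o(W) = -8 - 11*W² (o(W) = (W² + (-2*W*6)*W) - 8 = (W² + (-12*W)*W) - 8 = (W² - 12*W²) - 8 = -11*W² - 8 = -8 - 11*W²)
(30 + 73)*o(7) = (30 + 73)*(-8 - 11*7²) = 103*(-8 - 11*49) = 103*(-8 - 539) = 103*(-547) = -56341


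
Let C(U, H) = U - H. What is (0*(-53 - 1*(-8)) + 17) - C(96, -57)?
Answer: -136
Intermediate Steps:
(0*(-53 - 1*(-8)) + 17) - C(96, -57) = (0*(-53 - 1*(-8)) + 17) - (96 - 1*(-57)) = (0*(-53 + 8) + 17) - (96 + 57) = (0*(-45) + 17) - 1*153 = (0 + 17) - 153 = 17 - 153 = -136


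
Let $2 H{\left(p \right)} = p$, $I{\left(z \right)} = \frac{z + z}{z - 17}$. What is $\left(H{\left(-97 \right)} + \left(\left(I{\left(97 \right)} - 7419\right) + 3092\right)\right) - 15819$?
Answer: $- \frac{807683}{40} \approx -20192.0$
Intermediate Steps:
$I{\left(z \right)} = \frac{2 z}{-17 + z}$
$H{\left(p \right)} = \frac{p}{2}$
$\left(H{\left(-97 \right)} + \left(\left(I{\left(97 \right)} - 7419\right) + 3092\right)\right) - 15819 = \left(\frac{1}{2} \left(-97\right) + \left(\left(2 \cdot 97 \frac{1}{-17 + 97} - 7419\right) + 3092\right)\right) - 15819 = \left(- \frac{97}{2} + \left(\left(2 \cdot 97 \cdot \frac{1}{80} - 7419\right) + 3092\right)\right) - 15819 = \left(- \frac{97}{2} + \left(\left(\frac{97}{40} - 7419\right) + 3092\right)\right) - 15819 = \left(- \frac{97}{2} + \left(- \frac{296663}{40} + 3092\right)\right) - 15819 = \left(- \frac{97}{2} - \frac{172983}{40}\right) - 15819 = - \frac{174923}{40} - 15819 = - \frac{807683}{40}$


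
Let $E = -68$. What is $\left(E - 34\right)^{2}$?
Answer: $10404$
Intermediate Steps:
$\left(E - 34\right)^{2} = \left(-68 - 34\right)^{2} = \left(-102\right)^{2} = 10404$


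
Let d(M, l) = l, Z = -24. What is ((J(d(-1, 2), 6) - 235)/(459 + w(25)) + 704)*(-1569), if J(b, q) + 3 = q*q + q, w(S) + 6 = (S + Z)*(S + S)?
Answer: -555294204/503 ≈ -1.1040e+6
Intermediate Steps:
w(S) = -6 + 2*S*(-24 + S) (w(S) = -6 + (S - 24)*(S + S) = -6 + (-24 + S)*(2*S) = -6 + 2*S*(-24 + S))
J(b, q) = -3 + q + q**2 (J(b, q) = -3 + (q*q + q) = -3 + (q**2 + q) = -3 + (q + q**2) = -3 + q + q**2)
((J(d(-1, 2), 6) - 235)/(459 + w(25)) + 704)*(-1569) = (((-3 + 6 + 6**2) - 235)/(459 + (-6 - 48*25 + 2*25**2)) + 704)*(-1569) = (((-3 + 6 + 36) - 235)/(459 + (-6 - 1200 + 2*625)) + 704)*(-1569) = ((39 - 235)/(459 + (-6 - 1200 + 1250)) + 704)*(-1569) = (-196/(459 + 44) + 704)*(-1569) = (-196/503 + 704)*(-1569) = (353916/503)*(-1569) = -555294204/503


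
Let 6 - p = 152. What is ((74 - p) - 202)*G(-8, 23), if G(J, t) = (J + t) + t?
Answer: 684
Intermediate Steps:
G(J, t) = J + 2*t
p = -146 (p = 6 - 1*152 = 6 - 152 = -146)
((74 - p) - 202)*G(-8, 23) = ((74 - 1*(-146)) - 202)*(-8 + 2*23) = ((74 + 146) - 202)*(-8 + 46) = (220 - 202)*38 = 18*38 = 684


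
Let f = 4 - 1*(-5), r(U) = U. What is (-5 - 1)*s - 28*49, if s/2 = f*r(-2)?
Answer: -1156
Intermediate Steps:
f = 9 (f = 4 + 5 = 9)
s = -36 (s = 2*(9*(-2)) = 2*(-18) = -36)
(-5 - 1)*s - 28*49 = (-5 - 1)*(-36) - 28*49 = -6*(-36) - 1372 = 216 - 1372 = -1156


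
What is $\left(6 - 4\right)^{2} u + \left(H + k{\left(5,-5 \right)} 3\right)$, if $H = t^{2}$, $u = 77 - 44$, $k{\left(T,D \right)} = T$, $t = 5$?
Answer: $172$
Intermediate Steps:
$u = 33$
$H = 25$ ($H = 5^{2} = 25$)
$\left(6 - 4\right)^{2} u + \left(H + k{\left(5,-5 \right)} 3\right) = \left(6 - 4\right)^{2} \cdot 33 + \left(25 + 5 \cdot 3\right) = 2^{2} \cdot 33 + \left(25 + 15\right) = 4 \cdot 33 + 40 = 132 + 40 = 172$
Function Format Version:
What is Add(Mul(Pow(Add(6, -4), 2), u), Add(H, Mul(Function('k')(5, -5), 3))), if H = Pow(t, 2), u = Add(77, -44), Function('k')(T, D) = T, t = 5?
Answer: 172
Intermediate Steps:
u = 33
H = 25 (H = Pow(5, 2) = 25)
Add(Mul(Pow(Add(6, -4), 2), u), Add(H, Mul(Function('k')(5, -5), 3))) = Add(Mul(Pow(Add(6, -4), 2), 33), Add(25, Mul(5, 3))) = Add(Mul(Pow(2, 2), 33), Add(25, 15)) = Add(Mul(4, 33), 40) = Add(132, 40) = 172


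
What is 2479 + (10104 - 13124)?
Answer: -541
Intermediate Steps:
2479 + (10104 - 13124) = 2479 - 3020 = -541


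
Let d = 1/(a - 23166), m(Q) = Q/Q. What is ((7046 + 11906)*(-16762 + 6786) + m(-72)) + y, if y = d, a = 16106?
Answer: -1334799966061/7060 ≈ -1.8907e+8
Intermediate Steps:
m(Q) = 1
d = -1/7060 (d = 1/(16106 - 23166) = 1/(-7060) = -1/7060 ≈ -0.00014164)
y = -1/7060 ≈ -0.00014164
((7046 + 11906)*(-16762 + 6786) + m(-72)) + y = ((7046 + 11906)*(-16762 + 6786) + 1) - 1/7060 = (18952*(-9976) + 1) - 1/7060 = (-189065152 + 1) - 1/7060 = -189065151 - 1/7060 = -1334799966061/7060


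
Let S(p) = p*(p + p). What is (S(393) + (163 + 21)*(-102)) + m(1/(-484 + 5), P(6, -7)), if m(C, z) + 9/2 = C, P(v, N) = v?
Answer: 277940227/958 ≈ 2.9013e+5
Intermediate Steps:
m(C, z) = -9/2 + C
S(p) = 2*p² (S(p) = p*(2*p) = 2*p²)
(S(393) + (163 + 21)*(-102)) + m(1/(-484 + 5), P(6, -7)) = (2*393² + (163 + 21)*(-102)) + (-9/2 + 1/(-484 + 5)) = (2*154449 + 184*(-102)) + (-9/2 + 1/(-479)) = (308898 - 18768) + (-9/2 - 1/479) = 290130 - 4313/958 = 277940227/958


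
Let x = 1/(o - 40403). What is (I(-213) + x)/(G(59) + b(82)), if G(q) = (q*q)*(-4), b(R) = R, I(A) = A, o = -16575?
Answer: 12136315/788689476 ≈ 0.015388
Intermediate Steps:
G(q) = -4*q**2 (G(q) = q**2*(-4) = -4*q**2)
x = -1/56978 (x = 1/(-16575 - 40403) = 1/(-56978) = -1/56978 ≈ -1.7551e-5)
(I(-213) + x)/(G(59) + b(82)) = (-213 - 1/56978)/(-4*59**2 + 82) = -12136315/(56978*(-4*3481 + 82)) = -12136315/(56978*(-13924 + 82)) = -12136315/56978/(-13842) = -12136315/56978*(-1/13842) = 12136315/788689476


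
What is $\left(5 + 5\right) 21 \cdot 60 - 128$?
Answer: $12472$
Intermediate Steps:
$\left(5 + 5\right) 21 \cdot 60 - 128 = 10 \cdot 21 \cdot 60 - 128 = 210 \cdot 60 - 128 = 12600 - 128 = 12472$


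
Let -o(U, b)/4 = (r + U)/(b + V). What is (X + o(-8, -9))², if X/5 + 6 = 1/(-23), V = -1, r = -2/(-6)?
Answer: 131859289/119025 ≈ 1107.8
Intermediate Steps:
r = ⅓ (r = -2*(-⅙) = ⅓ ≈ 0.33333)
o(U, b) = -4*(⅓ + U)/(-1 + b) (o(U, b) = -4*(⅓ + U)/(b - 1) = -4*(⅓ + U)/(-1 + b))
X = -695/23 (X = -30 + 5/(-23) = -30 + 5*(-1/23) = -30 - 5/23 = -695/23 ≈ -30.217)
(X + o(-8, -9))² = (-695/23 + 4*(-1 - 3*(-8))/(3*(-1 - 9)))² = (-695/23 + (4/3)*(-1 + 24)/(-10))² = (-695/23 + (4/3)*(-⅒)*23)² = (-695/23 - 46/15)² = (-11483/345)² = 131859289/119025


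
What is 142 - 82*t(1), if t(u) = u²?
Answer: 60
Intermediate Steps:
142 - 82*t(1) = 142 - 82*1² = 142 - 82*1 = 142 - 82 = 60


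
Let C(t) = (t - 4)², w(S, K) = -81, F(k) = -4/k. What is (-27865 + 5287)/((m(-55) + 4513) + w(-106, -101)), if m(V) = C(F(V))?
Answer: -34149225/6726728 ≈ -5.0766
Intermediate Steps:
C(t) = (-4 + t)²
m(V) = (-4 - 4/V)²
(-27865 + 5287)/((m(-55) + 4513) + w(-106, -101)) = (-27865 + 5287)/((16*(1 - 55)²/(-55)² + 4513) - 81) = -22578/((16*(1/3025)*(-54)² + 4513) - 81) = -22578/((16*(1/3025)*2916 + 4513) - 81) = -22578/((46656/3025 + 4513) - 81) = -22578/(13698481/3025 - 81) = -22578/13453456/3025 = -22578*3025/13453456 = -34149225/6726728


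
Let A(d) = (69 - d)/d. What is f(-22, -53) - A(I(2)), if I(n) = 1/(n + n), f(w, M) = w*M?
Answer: 891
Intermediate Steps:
f(w, M) = M*w
I(n) = 1/(2*n)
A(d) = (69 - d)/d
f(-22, -53) - A(I(2)) = -53*(-22) - (69 - 1/(2*2))/((½)/2) = 1166 - (69 - 1/(2*2))/((½)*(½)) = 1166 - (69 - 1*¼)/¼ = 1166 - 4*(69 - ¼) = 1166 - 4*275/4 = 1166 - 1*275 = 1166 - 275 = 891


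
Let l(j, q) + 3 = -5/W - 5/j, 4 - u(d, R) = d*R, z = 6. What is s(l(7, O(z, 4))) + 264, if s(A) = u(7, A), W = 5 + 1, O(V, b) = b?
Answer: 1799/6 ≈ 299.83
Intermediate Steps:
W = 6
u(d, R) = 4 - R*d (u(d, R) = 4 - d*R = 4 - R*d)
l(j, q) = -23/6 - 5/j (l(j, q) = -3 + (-5/6 - 5/j) = -23/6 - 5/j)
s(A) = 4 - 7*A (s(A) = 4 - 1*A*7 = 4 - 7*A)
s(l(7, O(z, 4))) + 264 = (4 - 7*(-23/6 - 5/7)) + 264 = (4 - 7*(-191/42)) + 264 = (4 + 191/6) + 264 = 215/6 + 264 = 1799/6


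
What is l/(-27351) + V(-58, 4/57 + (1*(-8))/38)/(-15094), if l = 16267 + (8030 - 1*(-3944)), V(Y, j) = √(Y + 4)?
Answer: -28241/27351 - 3*I*√6/15094 ≈ -1.0325 - 0.00048685*I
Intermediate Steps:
V(Y, j) = √(4 + Y)
l = 28241 (l = 16267 + (8030 + 3944) = 16267 + 11974 = 28241)
l/(-27351) + V(-58, 4/57 + (1*(-8))/38)/(-15094) = 28241/(-27351) + √(4 - 58)/(-15094) = 28241*(-1/27351) + √(-54)*(-1/15094) = -28241/27351 + (3*I*√6)*(-1/15094) = -28241/27351 - 3*I*√6/15094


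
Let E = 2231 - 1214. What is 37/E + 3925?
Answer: 3991762/1017 ≈ 3925.0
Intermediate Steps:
E = 1017
37/E + 3925 = 37/1017 + 3925 = 3991762/1017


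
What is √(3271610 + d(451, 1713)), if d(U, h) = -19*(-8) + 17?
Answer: 21*√7419 ≈ 1808.8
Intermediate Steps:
d(U, h) = 169 (d(U, h) = 152 + 17 = 169)
√(3271610 + d(451, 1713)) = √(3271610 + 169) = √3271779 = 21*√7419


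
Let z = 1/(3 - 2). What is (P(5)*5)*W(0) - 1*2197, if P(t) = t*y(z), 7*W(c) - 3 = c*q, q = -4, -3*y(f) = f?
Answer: -15404/7 ≈ -2200.6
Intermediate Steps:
z = 1 (z = 1/1 = 1)
y(f) = -f/3
W(c) = 3/7 - 4*c/7 (W(c) = 3/7 + (c*(-4))/7 = 3/7 + (-4*c)/7 = 3/7 - 4*c/7)
P(t) = -t/3 (P(t) = t*(-⅓*1) = t*(-⅓) = -t/3)
(P(5)*5)*W(0) - 1*2197 = (-⅓*5*5)*(3/7 - 4/7*0) - 1*2197 = (-5/3*5)*(3/7 + 0) - 2197 = -25/3*3/7 - 2197 = -25/7 - 2197 = -15404/7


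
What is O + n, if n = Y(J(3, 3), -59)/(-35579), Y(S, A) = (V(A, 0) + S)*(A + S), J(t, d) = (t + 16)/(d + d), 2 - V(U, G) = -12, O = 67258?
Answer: 86147040257/1280844 ≈ 67258.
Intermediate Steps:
V(U, G) = 14 (V(U, G) = 2 - 1*(-12) = 2 + 12 = 14)
J(t, d) = (16 + t)/(2*d) (J(t, d) = (16 + t)/((2*d)) = (16 + t)*(1/(2*d)) = (16 + t)/(2*d))
Y(S, A) = (14 + S)*(A + S)
n = 34505/1280844 (n = (((½)*(16 + 3)/3)² + 14*(-59) + 14*((½)*(16 + 3)/3) - 59*(16 + 3)/(2*3))/(-35579) = (((½)*(⅓)*19)² - 826 + 14*((½)*(⅓)*19) - 59*19/(2*3))*(-1/35579) = ((19/6)² - 826 + 14*(19/6) - 59*19/6)*(-1/35579) = (361/36 - 826 + 133/3 - 1121/6)*(-1/35579) = -34505/36*(-1/35579) = 34505/1280844 ≈ 0.026939)
O + n = 67258 + 34505/1280844 = 86147040257/1280844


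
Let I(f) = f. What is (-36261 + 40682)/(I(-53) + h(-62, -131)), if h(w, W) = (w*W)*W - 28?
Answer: -4421/1064063 ≈ -0.0041548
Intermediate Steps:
h(w, W) = -28 + w*W² (h(w, W) = (W*w)*W - 28 = w*W² - 28 = -28 + w*W²)
(-36261 + 40682)/(I(-53) + h(-62, -131)) = (-36261 + 40682)/(-53 + (-28 - 62*(-131)²)) = 4421/(-53 + (-28 - 62*17161)) = 4421/(-53 + (-28 - 1063982)) = 4421/(-53 - 1064010) = 4421/(-1064063) = 4421*(-1/1064063) = -4421/1064063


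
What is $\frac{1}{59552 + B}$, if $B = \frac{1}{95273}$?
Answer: $\frac{95273}{5673697697} \approx 1.6792 \cdot 10^{-5}$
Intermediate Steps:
$B = \frac{1}{95273} \approx 1.0496 \cdot 10^{-5}$
$\frac{1}{59552 + B} = \frac{1}{59552 + \frac{1}{95273}} = \frac{1}{\frac{5673697697}{95273}} = \frac{95273}{5673697697}$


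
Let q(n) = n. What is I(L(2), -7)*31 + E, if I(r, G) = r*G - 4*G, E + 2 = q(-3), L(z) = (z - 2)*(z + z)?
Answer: 863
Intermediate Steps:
L(z) = 2*z*(-2 + z) (L(z) = (-2 + z)*(2*z) = 2*z*(-2 + z))
E = -5 (E = -2 - 3 = -5)
I(r, G) = -4*G + G*r (I(r, G) = G*r - 4*G = -4*G + G*r)
I(L(2), -7)*31 + E = -7*(-4 + 2*2*(-2 + 2))*31 - 5 = -7*(-4 + 2*2*0)*31 - 5 = -7*(-4 + 0)*31 - 5 = -7*(-4)*31 - 5 = 28*31 - 5 = 868 - 5 = 863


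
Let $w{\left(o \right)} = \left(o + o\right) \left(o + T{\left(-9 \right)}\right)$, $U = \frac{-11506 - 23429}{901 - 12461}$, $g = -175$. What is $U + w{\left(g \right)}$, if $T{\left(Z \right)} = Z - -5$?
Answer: $\frac{8520811}{136} \approx 62653.0$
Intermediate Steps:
$T{\left(Z \right)} = 5 + Z$ ($T{\left(Z \right)} = Z + 5 = 5 + Z$)
$U = \frac{411}{136}$ ($U = - \frac{34935}{-11560} = \left(-34935\right) \left(- \frac{1}{11560}\right) = \frac{411}{136} \approx 3.0221$)
$w{\left(o \right)} = 2 o \left(-4 + o\right)$ ($w{\left(o \right)} = \left(o + o\right) \left(o + \left(5 - 9\right)\right) = 2 o \left(o - 4\right) = 2 o \left(-4 + o\right)$)
$U + w{\left(g \right)} = \frac{411}{136} + 2 \left(-175\right) \left(-4 - 175\right) = \frac{411}{136} + 2 \left(-175\right) \left(-179\right) = \frac{411}{136} + 62650 = \frac{8520811}{136}$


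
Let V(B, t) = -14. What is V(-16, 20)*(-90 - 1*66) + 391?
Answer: 2575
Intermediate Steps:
V(-16, 20)*(-90 - 1*66) + 391 = -14*(-90 - 1*66) + 391 = -14*(-90 - 66) + 391 = -14*(-156) + 391 = 2184 + 391 = 2575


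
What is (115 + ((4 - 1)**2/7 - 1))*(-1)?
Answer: -807/7 ≈ -115.29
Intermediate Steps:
(115 + ((4 - 1)**2/7 - 1))*(-1) = (115 + (3**2*(1/7) - 1))*(-1) = (115 + (9*(1/7) - 1))*(-1) = (115 + (9/7 - 1))*(-1) = (115 + 2/7)*(-1) = (807/7)*(-1) = -807/7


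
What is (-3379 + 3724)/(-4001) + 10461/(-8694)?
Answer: -14951297/11594898 ≈ -1.2895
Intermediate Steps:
(-3379 + 3724)/(-4001) + 10461/(-8694) = 345*(-1/4001) + 10461*(-1/8694) = -345/4001 - 3487/2898 = -14951297/11594898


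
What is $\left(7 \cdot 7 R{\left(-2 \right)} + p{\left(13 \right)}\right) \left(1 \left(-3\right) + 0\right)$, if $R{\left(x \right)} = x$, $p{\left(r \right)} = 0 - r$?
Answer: $333$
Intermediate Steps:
$p{\left(r \right)} = - r$
$\left(7 \cdot 7 R{\left(-2 \right)} + p{\left(13 \right)}\right) \left(1 \left(-3\right) + 0\right) = \left(7 \cdot 7 \left(-2\right) - 13\right) \left(1 \left(-3\right) + 0\right) = \left(49 \left(-2\right) - 13\right) \left(-3 + 0\right) = \left(-98 - 13\right) \left(-3\right) = \left(-111\right) \left(-3\right) = 333$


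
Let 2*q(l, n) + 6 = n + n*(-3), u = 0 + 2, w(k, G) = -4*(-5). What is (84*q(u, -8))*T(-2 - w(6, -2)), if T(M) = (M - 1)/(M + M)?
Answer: 2415/11 ≈ 219.55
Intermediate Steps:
w(k, G) = 20
T(M) = (-1 + M)/(2*M) (T(M) = (-1 + M)/((2*M)) = (-1 + M)*(1/(2*M)) = (-1 + M)/(2*M))
u = 2
q(l, n) = -3 - n (q(l, n) = -3 + (n + n*(-3))/2 = -3 + (n - 3*n)/2 = -3 + (-2*n)/2 = -3 - n)
(84*q(u, -8))*T(-2 - w(6, -2)) = (84*(-3 - 1*(-8)))*((-1 + (-2 - 1*20))/(2*(-2 - 1*20))) = (84*(-3 + 8))*((-1 + (-2 - 20))/(2*(-2 - 20))) = (84*5)*((½)*(-1 - 22)/(-22)) = 420*((½)*(-1/22)*(-23)) = 420*(23/44) = 2415/11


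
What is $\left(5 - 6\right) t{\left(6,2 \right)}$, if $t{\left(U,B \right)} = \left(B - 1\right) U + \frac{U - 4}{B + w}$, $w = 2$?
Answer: $- \frac{13}{2} \approx -6.5$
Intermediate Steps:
$t{\left(U,B \right)} = U \left(-1 + B\right) + \frac{-4 + U}{2 + B}$ ($t{\left(U,B \right)} = \left(B - 1\right) U + \frac{U - 4}{B + 2} = \left(-1 + B\right) U + \frac{-4 + U}{2 + B} = U \left(-1 + B\right) + \frac{-4 + U}{2 + B}$)
$\left(5 - 6\right) t{\left(6,2 \right)} = \left(5 - 6\right) \frac{-4 - 6 + 2 \cdot 6 + 6 \cdot 2^{2}}{2 + 2} = - \frac{-4 - 6 + 12 + 6 \cdot 4}{4} = - \frac{-4 - 6 + 12 + 24}{4} = - \frac{26}{4} = \left(-1\right) \frac{13}{2} = - \frac{13}{2}$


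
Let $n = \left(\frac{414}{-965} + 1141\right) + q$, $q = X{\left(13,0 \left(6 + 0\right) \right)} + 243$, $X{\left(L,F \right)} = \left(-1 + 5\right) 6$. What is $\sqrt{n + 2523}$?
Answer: $\frac{\sqrt{3660245965}}{965} \approx 62.694$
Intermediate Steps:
$X{\left(L,F \right)} = 24$ ($X{\left(L,F \right)} = 4 \cdot 6 = 24$)
$q = 267$ ($q = 24 + 243 = 267$)
$n = \frac{1358306}{965}$ ($n = \left(\frac{414}{-965} + 1141\right) + 267 = \left(414 \left(- \frac{1}{965}\right) + 1141\right) + 267 = \left(- \frac{414}{965} + 1141\right) + 267 = \frac{1100651}{965} + 267 = \frac{1358306}{965} \approx 1407.6$)
$\sqrt{n + 2523} = \sqrt{\frac{1358306}{965} + 2523} = \sqrt{\frac{3793001}{965}} = \frac{\sqrt{3660245965}}{965}$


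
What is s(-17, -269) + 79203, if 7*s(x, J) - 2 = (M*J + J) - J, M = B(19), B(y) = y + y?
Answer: 77743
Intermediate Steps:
B(y) = 2*y
M = 38 (M = 2*19 = 38)
s(x, J) = 2/7 + 38*J/7 (s(x, J) = 2/7 + ((38*J + J) - J)/7 = 2/7 + (39*J - J)/7 = 2/7 + (38*J)/7 = 2/7 + 38*J/7)
s(-17, -269) + 79203 = (2/7 + (38/7)*(-269)) + 79203 = (2/7 - 10222/7) + 79203 = -1460 + 79203 = 77743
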